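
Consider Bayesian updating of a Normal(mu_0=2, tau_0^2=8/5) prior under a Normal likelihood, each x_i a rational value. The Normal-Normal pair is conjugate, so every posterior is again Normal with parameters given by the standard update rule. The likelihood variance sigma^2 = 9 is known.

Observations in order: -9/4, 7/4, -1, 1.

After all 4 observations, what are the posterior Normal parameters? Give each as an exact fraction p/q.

mu_0=86/77, tau_0^2=72/77

obs 1: x=-9/4 → posterior Normal(72/53, 72/53)
obs 2: x=7/4 → posterior Normal(86/61, 72/61)
obs 3: x=-1 → posterior Normal(26/23, 24/23)
obs 4: x=1 → posterior Normal(86/77, 72/77)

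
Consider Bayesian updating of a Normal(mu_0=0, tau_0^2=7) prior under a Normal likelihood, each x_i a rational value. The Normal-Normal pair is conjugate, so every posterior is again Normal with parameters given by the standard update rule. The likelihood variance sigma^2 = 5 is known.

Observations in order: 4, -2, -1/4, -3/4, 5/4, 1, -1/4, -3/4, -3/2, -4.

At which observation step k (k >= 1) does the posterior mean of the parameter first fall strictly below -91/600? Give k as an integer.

obs 1: x=4 → posterior Normal(7/3, 35/12)
obs 2: x=-2 → posterior Normal(14/19, 35/19)
obs 3: x=-1/4 → posterior Normal(49/104, 35/26)
obs 4: x=-3/4 → posterior Normal(7/33, 35/33)
obs 5: x=5/4 → posterior Normal(63/160, 7/8)
obs 6: x=1 → posterior Normal(91/188, 35/47)
obs 7: x=-1/4 → posterior Normal(7/18, 35/54)
obs 8: x=-3/4 → posterior Normal(63/244, 35/61)
obs 9: x=-3/2 → posterior Normal(21/272, 35/68)
obs 10: x=-4 → posterior Normal(-91/300, 7/15)

k = 10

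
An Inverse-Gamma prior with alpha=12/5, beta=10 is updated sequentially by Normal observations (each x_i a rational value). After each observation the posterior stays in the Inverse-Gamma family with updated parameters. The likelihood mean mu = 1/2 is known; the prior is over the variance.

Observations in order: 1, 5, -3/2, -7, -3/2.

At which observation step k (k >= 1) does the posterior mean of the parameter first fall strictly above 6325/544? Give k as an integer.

obs 1: x=1 → posterior Inverse-Gamma(29/10, 81/8)
obs 2: x=5 → posterior Inverse-Gamma(17/5, 81/4)
obs 3: x=-3/2 → posterior Inverse-Gamma(39/10, 89/4)
obs 4: x=-7 → posterior Inverse-Gamma(22/5, 403/8)
obs 5: x=-3/2 → posterior Inverse-Gamma(49/10, 419/8)

k = 4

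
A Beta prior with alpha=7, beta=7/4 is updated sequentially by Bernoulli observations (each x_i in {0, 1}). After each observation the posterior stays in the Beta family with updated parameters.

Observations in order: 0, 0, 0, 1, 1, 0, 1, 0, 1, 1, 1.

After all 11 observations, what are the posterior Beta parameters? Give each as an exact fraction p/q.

obs 1: x=0 → posterior Beta(7, 11/4)
obs 2: x=0 → posterior Beta(7, 15/4)
obs 3: x=0 → posterior Beta(7, 19/4)
obs 4: x=1 → posterior Beta(8, 19/4)
obs 5: x=1 → posterior Beta(9, 19/4)
obs 6: x=0 → posterior Beta(9, 23/4)
obs 7: x=1 → posterior Beta(10, 23/4)
obs 8: x=0 → posterior Beta(10, 27/4)
obs 9: x=1 → posterior Beta(11, 27/4)
obs 10: x=1 → posterior Beta(12, 27/4)
obs 11: x=1 → posterior Beta(13, 27/4)

alpha=13, beta=27/4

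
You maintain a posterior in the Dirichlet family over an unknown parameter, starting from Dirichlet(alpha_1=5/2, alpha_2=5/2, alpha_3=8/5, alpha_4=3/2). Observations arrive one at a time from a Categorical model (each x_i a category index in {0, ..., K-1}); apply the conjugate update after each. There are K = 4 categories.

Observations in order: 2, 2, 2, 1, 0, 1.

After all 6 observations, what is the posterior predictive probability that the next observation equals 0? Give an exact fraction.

obs 1: x=2 → posterior Dirichlet(5/2, 5/2, 13/5, 3/2)
obs 2: x=2 → posterior Dirichlet(5/2, 5/2, 18/5, 3/2)
obs 3: x=2 → posterior Dirichlet(5/2, 5/2, 23/5, 3/2)
obs 4: x=1 → posterior Dirichlet(5/2, 7/2, 23/5, 3/2)
obs 5: x=0 → posterior Dirichlet(7/2, 7/2, 23/5, 3/2)
obs 6: x=1 → posterior Dirichlet(7/2, 9/2, 23/5, 3/2)

35/141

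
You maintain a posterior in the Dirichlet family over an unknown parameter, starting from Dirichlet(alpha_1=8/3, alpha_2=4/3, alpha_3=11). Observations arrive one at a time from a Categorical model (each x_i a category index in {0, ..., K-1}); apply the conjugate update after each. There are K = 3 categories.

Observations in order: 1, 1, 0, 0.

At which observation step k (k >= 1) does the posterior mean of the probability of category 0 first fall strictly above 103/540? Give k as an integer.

k = 3

obs 1: x=1 → posterior Dirichlet(8/3, 7/3, 11)
obs 2: x=1 → posterior Dirichlet(8/3, 10/3, 11)
obs 3: x=0 → posterior Dirichlet(11/3, 10/3, 11)
obs 4: x=0 → posterior Dirichlet(14/3, 10/3, 11)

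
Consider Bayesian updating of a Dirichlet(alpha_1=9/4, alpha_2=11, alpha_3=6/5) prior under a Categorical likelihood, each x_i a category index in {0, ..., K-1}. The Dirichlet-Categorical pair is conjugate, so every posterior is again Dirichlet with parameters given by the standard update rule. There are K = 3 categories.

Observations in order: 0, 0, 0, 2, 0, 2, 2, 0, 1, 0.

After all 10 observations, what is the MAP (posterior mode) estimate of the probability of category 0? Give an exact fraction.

145/429

obs 1: x=0 → posterior Dirichlet(13/4, 11, 6/5)
obs 2: x=0 → posterior Dirichlet(17/4, 11, 6/5)
obs 3: x=0 → posterior Dirichlet(21/4, 11, 6/5)
obs 4: x=2 → posterior Dirichlet(21/4, 11, 11/5)
obs 5: x=0 → posterior Dirichlet(25/4, 11, 11/5)
obs 6: x=2 → posterior Dirichlet(25/4, 11, 16/5)
obs 7: x=2 → posterior Dirichlet(25/4, 11, 21/5)
obs 8: x=0 → posterior Dirichlet(29/4, 11, 21/5)
obs 9: x=1 → posterior Dirichlet(29/4, 12, 21/5)
obs 10: x=0 → posterior Dirichlet(33/4, 12, 21/5)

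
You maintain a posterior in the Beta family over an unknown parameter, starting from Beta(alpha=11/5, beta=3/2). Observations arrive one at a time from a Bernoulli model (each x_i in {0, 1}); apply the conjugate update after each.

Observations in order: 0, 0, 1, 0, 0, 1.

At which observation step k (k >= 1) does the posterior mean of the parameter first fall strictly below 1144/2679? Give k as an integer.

obs 1: x=0 → posterior Beta(11/5, 5/2)
obs 2: x=0 → posterior Beta(11/5, 7/2)
obs 3: x=1 → posterior Beta(16/5, 7/2)
obs 4: x=0 → posterior Beta(16/5, 9/2)
obs 5: x=0 → posterior Beta(16/5, 11/2)
obs 6: x=1 → posterior Beta(21/5, 11/2)

k = 2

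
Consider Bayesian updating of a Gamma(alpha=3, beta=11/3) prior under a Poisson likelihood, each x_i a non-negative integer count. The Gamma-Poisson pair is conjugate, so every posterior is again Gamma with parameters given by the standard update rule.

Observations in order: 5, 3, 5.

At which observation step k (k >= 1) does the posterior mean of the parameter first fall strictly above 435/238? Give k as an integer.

k = 2

obs 1: x=5 → posterior Gamma(8, 14/3)
obs 2: x=3 → posterior Gamma(11, 17/3)
obs 3: x=5 → posterior Gamma(16, 20/3)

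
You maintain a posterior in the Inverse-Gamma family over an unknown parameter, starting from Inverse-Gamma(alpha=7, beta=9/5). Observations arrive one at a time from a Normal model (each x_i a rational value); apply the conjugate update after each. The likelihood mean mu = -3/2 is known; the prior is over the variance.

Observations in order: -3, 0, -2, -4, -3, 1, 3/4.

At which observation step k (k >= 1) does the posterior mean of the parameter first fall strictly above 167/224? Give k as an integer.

k = 4

obs 1: x=-3 → posterior Inverse-Gamma(15/2, 117/40)
obs 2: x=0 → posterior Inverse-Gamma(8, 81/20)
obs 3: x=-2 → posterior Inverse-Gamma(17/2, 167/40)
obs 4: x=-4 → posterior Inverse-Gamma(9, 73/10)
obs 5: x=-3 → posterior Inverse-Gamma(19/2, 337/40)
obs 6: x=1 → posterior Inverse-Gamma(10, 231/20)
obs 7: x=3/4 → posterior Inverse-Gamma(21/2, 2253/160)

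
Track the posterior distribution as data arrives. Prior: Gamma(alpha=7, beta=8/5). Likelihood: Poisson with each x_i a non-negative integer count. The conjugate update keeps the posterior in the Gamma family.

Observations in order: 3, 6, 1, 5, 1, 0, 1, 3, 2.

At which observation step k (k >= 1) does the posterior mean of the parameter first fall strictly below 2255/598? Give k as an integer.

k = 3

obs 1: x=3 → posterior Gamma(10, 13/5)
obs 2: x=6 → posterior Gamma(16, 18/5)
obs 3: x=1 → posterior Gamma(17, 23/5)
obs 4: x=5 → posterior Gamma(22, 28/5)
obs 5: x=1 → posterior Gamma(23, 33/5)
obs 6: x=0 → posterior Gamma(23, 38/5)
obs 7: x=1 → posterior Gamma(24, 43/5)
obs 8: x=3 → posterior Gamma(27, 48/5)
obs 9: x=2 → posterior Gamma(29, 53/5)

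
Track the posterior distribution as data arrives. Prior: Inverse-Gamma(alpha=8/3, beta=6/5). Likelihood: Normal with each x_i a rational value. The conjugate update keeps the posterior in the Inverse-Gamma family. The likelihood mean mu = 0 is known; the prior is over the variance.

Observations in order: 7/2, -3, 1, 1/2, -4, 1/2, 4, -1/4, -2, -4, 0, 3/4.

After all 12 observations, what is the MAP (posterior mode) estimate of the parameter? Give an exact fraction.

9333/2320

obs 1: x=7/2 → posterior Inverse-Gamma(19/6, 293/40)
obs 2: x=-3 → posterior Inverse-Gamma(11/3, 473/40)
obs 3: x=1 → posterior Inverse-Gamma(25/6, 493/40)
obs 4: x=1/2 → posterior Inverse-Gamma(14/3, 249/20)
obs 5: x=-4 → posterior Inverse-Gamma(31/6, 409/20)
obs 6: x=1/2 → posterior Inverse-Gamma(17/3, 823/40)
obs 7: x=4 → posterior Inverse-Gamma(37/6, 1143/40)
obs 8: x=-1/4 → posterior Inverse-Gamma(20/3, 4577/160)
obs 9: x=-2 → posterior Inverse-Gamma(43/6, 4897/160)
obs 10: x=-4 → posterior Inverse-Gamma(23/3, 6177/160)
obs 11: x=0 → posterior Inverse-Gamma(49/6, 6177/160)
obs 12: x=3/4 → posterior Inverse-Gamma(26/3, 3111/80)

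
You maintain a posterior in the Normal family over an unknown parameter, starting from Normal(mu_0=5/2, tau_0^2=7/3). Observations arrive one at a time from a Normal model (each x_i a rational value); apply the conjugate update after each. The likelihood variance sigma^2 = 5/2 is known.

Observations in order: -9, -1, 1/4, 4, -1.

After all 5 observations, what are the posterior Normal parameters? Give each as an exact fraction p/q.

mu_0=-57/85, tau_0^2=7/17

obs 1: x=-9 → posterior Normal(-177/58, 35/29)
obs 2: x=-1 → posterior Normal(-205/86, 35/43)
obs 3: x=1/4 → posterior Normal(-33/19, 35/57)
obs 4: x=4 → posterior Normal(-43/71, 35/71)
obs 5: x=-1 → posterior Normal(-57/85, 7/17)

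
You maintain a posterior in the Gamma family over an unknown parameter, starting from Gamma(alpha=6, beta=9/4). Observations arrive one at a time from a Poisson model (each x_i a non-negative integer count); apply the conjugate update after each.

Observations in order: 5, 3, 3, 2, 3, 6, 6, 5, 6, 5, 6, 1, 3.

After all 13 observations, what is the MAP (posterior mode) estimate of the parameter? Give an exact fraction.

236/61

obs 1: x=5 → posterior Gamma(11, 13/4)
obs 2: x=3 → posterior Gamma(14, 17/4)
obs 3: x=3 → posterior Gamma(17, 21/4)
obs 4: x=2 → posterior Gamma(19, 25/4)
obs 5: x=3 → posterior Gamma(22, 29/4)
obs 6: x=6 → posterior Gamma(28, 33/4)
obs 7: x=6 → posterior Gamma(34, 37/4)
obs 8: x=5 → posterior Gamma(39, 41/4)
obs 9: x=6 → posterior Gamma(45, 45/4)
obs 10: x=5 → posterior Gamma(50, 49/4)
obs 11: x=6 → posterior Gamma(56, 53/4)
obs 12: x=1 → posterior Gamma(57, 57/4)
obs 13: x=3 → posterior Gamma(60, 61/4)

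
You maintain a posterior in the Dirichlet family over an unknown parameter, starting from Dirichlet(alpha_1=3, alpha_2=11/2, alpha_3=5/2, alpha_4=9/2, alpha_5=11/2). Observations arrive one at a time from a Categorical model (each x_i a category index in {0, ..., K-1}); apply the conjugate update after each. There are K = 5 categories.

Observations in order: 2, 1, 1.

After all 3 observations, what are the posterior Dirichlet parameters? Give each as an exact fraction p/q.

alpha_1=3, alpha_2=15/2, alpha_3=7/2, alpha_4=9/2, alpha_5=11/2

obs 1: x=2 → posterior Dirichlet(3, 11/2, 7/2, 9/2, 11/2)
obs 2: x=1 → posterior Dirichlet(3, 13/2, 7/2, 9/2, 11/2)
obs 3: x=1 → posterior Dirichlet(3, 15/2, 7/2, 9/2, 11/2)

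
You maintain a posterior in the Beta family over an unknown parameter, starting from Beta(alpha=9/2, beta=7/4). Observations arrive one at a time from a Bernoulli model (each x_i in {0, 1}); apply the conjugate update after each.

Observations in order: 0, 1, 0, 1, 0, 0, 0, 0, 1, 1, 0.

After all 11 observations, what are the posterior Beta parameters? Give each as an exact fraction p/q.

alpha=17/2, beta=35/4

obs 1: x=0 → posterior Beta(9/2, 11/4)
obs 2: x=1 → posterior Beta(11/2, 11/4)
obs 3: x=0 → posterior Beta(11/2, 15/4)
obs 4: x=1 → posterior Beta(13/2, 15/4)
obs 5: x=0 → posterior Beta(13/2, 19/4)
obs 6: x=0 → posterior Beta(13/2, 23/4)
obs 7: x=0 → posterior Beta(13/2, 27/4)
obs 8: x=0 → posterior Beta(13/2, 31/4)
obs 9: x=1 → posterior Beta(15/2, 31/4)
obs 10: x=1 → posterior Beta(17/2, 31/4)
obs 11: x=0 → posterior Beta(17/2, 35/4)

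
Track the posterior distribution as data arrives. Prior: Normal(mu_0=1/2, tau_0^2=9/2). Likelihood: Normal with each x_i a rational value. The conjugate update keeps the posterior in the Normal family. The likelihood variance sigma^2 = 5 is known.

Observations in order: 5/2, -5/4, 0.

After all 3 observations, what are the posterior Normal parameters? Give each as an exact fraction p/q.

obs 1: x=5/2 → posterior Normal(55/38, 45/19)
obs 2: x=-5/4 → posterior Normal(65/112, 45/28)
obs 3: x=0 → posterior Normal(65/148, 45/37)

mu_0=65/148, tau_0^2=45/37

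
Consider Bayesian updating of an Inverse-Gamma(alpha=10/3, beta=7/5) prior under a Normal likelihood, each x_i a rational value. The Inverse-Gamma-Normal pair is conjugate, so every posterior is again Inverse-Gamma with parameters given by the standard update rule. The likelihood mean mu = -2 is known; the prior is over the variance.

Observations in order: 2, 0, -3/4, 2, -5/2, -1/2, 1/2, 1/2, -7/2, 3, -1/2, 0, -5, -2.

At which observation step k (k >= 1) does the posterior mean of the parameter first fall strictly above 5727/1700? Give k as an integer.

k = 2

obs 1: x=2 → posterior Inverse-Gamma(23/6, 47/5)
obs 2: x=0 → posterior Inverse-Gamma(13/3, 57/5)
obs 3: x=-3/4 → posterior Inverse-Gamma(29/6, 1949/160)
obs 4: x=2 → posterior Inverse-Gamma(16/3, 3229/160)
obs 5: x=-5/2 → posterior Inverse-Gamma(35/6, 3249/160)
obs 6: x=-1/2 → posterior Inverse-Gamma(19/3, 3429/160)
obs 7: x=1/2 → posterior Inverse-Gamma(41/6, 3929/160)
obs 8: x=1/2 → posterior Inverse-Gamma(22/3, 4429/160)
obs 9: x=-7/2 → posterior Inverse-Gamma(47/6, 4609/160)
obs 10: x=3 → posterior Inverse-Gamma(25/3, 6609/160)
obs 11: x=-1/2 → posterior Inverse-Gamma(53/6, 6789/160)
obs 12: x=0 → posterior Inverse-Gamma(28/3, 7109/160)
obs 13: x=-5 → posterior Inverse-Gamma(59/6, 7829/160)
obs 14: x=-2 → posterior Inverse-Gamma(31/3, 7829/160)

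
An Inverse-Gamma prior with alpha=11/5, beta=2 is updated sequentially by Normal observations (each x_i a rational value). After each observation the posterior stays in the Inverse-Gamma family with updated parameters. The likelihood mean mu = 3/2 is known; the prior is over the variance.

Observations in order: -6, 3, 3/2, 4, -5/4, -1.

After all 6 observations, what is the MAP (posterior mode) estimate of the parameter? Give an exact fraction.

obs 1: x=-6 → posterior Inverse-Gamma(27/10, 241/8)
obs 2: x=3 → posterior Inverse-Gamma(16/5, 125/4)
obs 3: x=3/2 → posterior Inverse-Gamma(37/10, 125/4)
obs 4: x=4 → posterior Inverse-Gamma(21/5, 275/8)
obs 5: x=-5/4 → posterior Inverse-Gamma(47/10, 1221/32)
obs 6: x=-1 → posterior Inverse-Gamma(26/5, 1321/32)

6605/992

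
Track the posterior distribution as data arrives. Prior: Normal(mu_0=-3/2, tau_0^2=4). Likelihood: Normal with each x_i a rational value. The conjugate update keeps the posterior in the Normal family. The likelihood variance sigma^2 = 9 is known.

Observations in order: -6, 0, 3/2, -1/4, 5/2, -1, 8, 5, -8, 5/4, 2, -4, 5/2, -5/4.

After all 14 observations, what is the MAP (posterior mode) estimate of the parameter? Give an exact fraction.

-9/130

obs 1: x=-6 → posterior Normal(-75/26, 36/13)
obs 2: x=0 → posterior Normal(-75/34, 36/17)
obs 3: x=3/2 → posterior Normal(-3/2, 12/7)
obs 4: x=-1/4 → posterior Normal(-13/10, 36/25)
obs 5: x=5/2 → posterior Normal(-45/58, 36/29)
obs 6: x=-1 → posterior Normal(-53/66, 12/11)
obs 7: x=8 → posterior Normal(11/74, 36/37)
obs 8: x=5 → posterior Normal(51/82, 36/41)
obs 9: x=-8 → posterior Normal(-13/90, 4/5)
obs 10: x=5/4 → posterior Normal(-3/98, 36/49)
obs 11: x=2 → posterior Normal(13/106, 36/53)
obs 12: x=-4 → posterior Normal(-1/6, 12/19)
obs 13: x=5/2 → posterior Normal(1/122, 36/61)
obs 14: x=-5/4 → posterior Normal(-9/130, 36/65)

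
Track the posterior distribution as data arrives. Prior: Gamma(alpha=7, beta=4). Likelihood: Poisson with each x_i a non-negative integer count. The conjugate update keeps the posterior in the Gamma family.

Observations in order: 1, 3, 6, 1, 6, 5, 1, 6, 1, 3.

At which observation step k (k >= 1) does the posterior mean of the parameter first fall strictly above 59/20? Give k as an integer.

k = 8

obs 1: x=1 → posterior Gamma(8, 5)
obs 2: x=3 → posterior Gamma(11, 6)
obs 3: x=6 → posterior Gamma(17, 7)
obs 4: x=1 → posterior Gamma(18, 8)
obs 5: x=6 → posterior Gamma(24, 9)
obs 6: x=5 → posterior Gamma(29, 10)
obs 7: x=1 → posterior Gamma(30, 11)
obs 8: x=6 → posterior Gamma(36, 12)
obs 9: x=1 → posterior Gamma(37, 13)
obs 10: x=3 → posterior Gamma(40, 14)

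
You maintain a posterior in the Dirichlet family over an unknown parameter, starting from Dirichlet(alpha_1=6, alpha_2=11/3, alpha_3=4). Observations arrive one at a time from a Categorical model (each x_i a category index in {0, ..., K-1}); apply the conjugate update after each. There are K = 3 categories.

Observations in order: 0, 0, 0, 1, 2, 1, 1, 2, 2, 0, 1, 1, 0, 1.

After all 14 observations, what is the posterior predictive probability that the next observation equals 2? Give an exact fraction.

obs 1: x=0 → posterior Dirichlet(7, 11/3, 4)
obs 2: x=0 → posterior Dirichlet(8, 11/3, 4)
obs 3: x=0 → posterior Dirichlet(9, 11/3, 4)
obs 4: x=1 → posterior Dirichlet(9, 14/3, 4)
obs 5: x=2 → posterior Dirichlet(9, 14/3, 5)
obs 6: x=1 → posterior Dirichlet(9, 17/3, 5)
obs 7: x=1 → posterior Dirichlet(9, 20/3, 5)
obs 8: x=2 → posterior Dirichlet(9, 20/3, 6)
obs 9: x=2 → posterior Dirichlet(9, 20/3, 7)
obs 10: x=0 → posterior Dirichlet(10, 20/3, 7)
obs 11: x=1 → posterior Dirichlet(10, 23/3, 7)
obs 12: x=1 → posterior Dirichlet(10, 26/3, 7)
obs 13: x=0 → posterior Dirichlet(11, 26/3, 7)
obs 14: x=1 → posterior Dirichlet(11, 29/3, 7)

21/83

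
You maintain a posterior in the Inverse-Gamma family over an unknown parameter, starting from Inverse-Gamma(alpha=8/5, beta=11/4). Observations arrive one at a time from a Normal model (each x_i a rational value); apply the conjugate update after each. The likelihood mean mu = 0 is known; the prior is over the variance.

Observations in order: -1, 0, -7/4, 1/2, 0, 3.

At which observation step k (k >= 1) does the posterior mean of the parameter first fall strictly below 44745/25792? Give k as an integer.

k = 5

obs 1: x=-1 → posterior Inverse-Gamma(21/10, 13/4)
obs 2: x=0 → posterior Inverse-Gamma(13/5, 13/4)
obs 3: x=-7/4 → posterior Inverse-Gamma(31/10, 153/32)
obs 4: x=1/2 → posterior Inverse-Gamma(18/5, 157/32)
obs 5: x=0 → posterior Inverse-Gamma(41/10, 157/32)
obs 6: x=3 → posterior Inverse-Gamma(23/5, 301/32)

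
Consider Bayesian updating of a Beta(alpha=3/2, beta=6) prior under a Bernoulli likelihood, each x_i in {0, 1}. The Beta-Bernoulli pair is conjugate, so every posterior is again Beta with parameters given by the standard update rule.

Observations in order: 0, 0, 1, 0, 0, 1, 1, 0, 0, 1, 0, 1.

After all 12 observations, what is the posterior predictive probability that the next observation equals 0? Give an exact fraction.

obs 1: x=0 → posterior Beta(3/2, 7)
obs 2: x=0 → posterior Beta(3/2, 8)
obs 3: x=1 → posterior Beta(5/2, 8)
obs 4: x=0 → posterior Beta(5/2, 9)
obs 5: x=0 → posterior Beta(5/2, 10)
obs 6: x=1 → posterior Beta(7/2, 10)
obs 7: x=1 → posterior Beta(9/2, 10)
obs 8: x=0 → posterior Beta(9/2, 11)
obs 9: x=0 → posterior Beta(9/2, 12)
obs 10: x=1 → posterior Beta(11/2, 12)
obs 11: x=0 → posterior Beta(11/2, 13)
obs 12: x=1 → posterior Beta(13/2, 13)

2/3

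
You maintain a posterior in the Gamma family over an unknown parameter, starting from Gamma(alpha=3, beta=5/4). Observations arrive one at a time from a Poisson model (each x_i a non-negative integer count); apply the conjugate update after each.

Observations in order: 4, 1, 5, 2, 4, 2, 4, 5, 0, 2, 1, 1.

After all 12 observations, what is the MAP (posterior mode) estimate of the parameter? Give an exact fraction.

obs 1: x=4 → posterior Gamma(7, 9/4)
obs 2: x=1 → posterior Gamma(8, 13/4)
obs 3: x=5 → posterior Gamma(13, 17/4)
obs 4: x=2 → posterior Gamma(15, 21/4)
obs 5: x=4 → posterior Gamma(19, 25/4)
obs 6: x=2 → posterior Gamma(21, 29/4)
obs 7: x=4 → posterior Gamma(25, 33/4)
obs 8: x=5 → posterior Gamma(30, 37/4)
obs 9: x=0 → posterior Gamma(30, 41/4)
obs 10: x=2 → posterior Gamma(32, 45/4)
obs 11: x=1 → posterior Gamma(33, 49/4)
obs 12: x=1 → posterior Gamma(34, 53/4)

132/53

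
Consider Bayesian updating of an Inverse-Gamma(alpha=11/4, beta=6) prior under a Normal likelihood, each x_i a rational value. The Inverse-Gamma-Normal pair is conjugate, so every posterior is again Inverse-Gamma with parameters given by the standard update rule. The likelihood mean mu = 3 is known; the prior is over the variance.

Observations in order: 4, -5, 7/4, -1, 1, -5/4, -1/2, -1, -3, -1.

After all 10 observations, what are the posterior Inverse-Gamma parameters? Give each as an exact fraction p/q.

alpha=31/4, beta=1575/16

obs 1: x=4 → posterior Inverse-Gamma(13/4, 13/2)
obs 2: x=-5 → posterior Inverse-Gamma(15/4, 77/2)
obs 3: x=7/4 → posterior Inverse-Gamma(17/4, 1257/32)
obs 4: x=-1 → posterior Inverse-Gamma(19/4, 1513/32)
obs 5: x=1 → posterior Inverse-Gamma(21/4, 1577/32)
obs 6: x=-5/4 → posterior Inverse-Gamma(23/4, 933/16)
obs 7: x=-1/2 → posterior Inverse-Gamma(25/4, 1031/16)
obs 8: x=-1 → posterior Inverse-Gamma(27/4, 1159/16)
obs 9: x=-3 → posterior Inverse-Gamma(29/4, 1447/16)
obs 10: x=-1 → posterior Inverse-Gamma(31/4, 1575/16)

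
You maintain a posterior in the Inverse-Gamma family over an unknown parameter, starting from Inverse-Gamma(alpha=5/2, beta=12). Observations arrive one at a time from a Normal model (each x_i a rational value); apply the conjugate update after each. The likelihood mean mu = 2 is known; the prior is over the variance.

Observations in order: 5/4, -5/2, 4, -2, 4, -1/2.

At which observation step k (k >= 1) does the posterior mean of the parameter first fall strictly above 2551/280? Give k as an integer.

k = 4

obs 1: x=5/4 → posterior Inverse-Gamma(3, 393/32)
obs 2: x=-5/2 → posterior Inverse-Gamma(7/2, 717/32)
obs 3: x=4 → posterior Inverse-Gamma(4, 781/32)
obs 4: x=-2 → posterior Inverse-Gamma(9/2, 1037/32)
obs 5: x=4 → posterior Inverse-Gamma(5, 1101/32)
obs 6: x=-1/2 → posterior Inverse-Gamma(11/2, 1201/32)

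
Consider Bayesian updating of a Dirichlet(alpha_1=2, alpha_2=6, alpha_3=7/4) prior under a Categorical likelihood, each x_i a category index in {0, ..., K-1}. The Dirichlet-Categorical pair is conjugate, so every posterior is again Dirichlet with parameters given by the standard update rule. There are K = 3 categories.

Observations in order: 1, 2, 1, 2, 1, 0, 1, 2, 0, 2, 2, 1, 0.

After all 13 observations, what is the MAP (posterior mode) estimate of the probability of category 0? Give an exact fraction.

16/79

obs 1: x=1 → posterior Dirichlet(2, 7, 7/4)
obs 2: x=2 → posterior Dirichlet(2, 7, 11/4)
obs 3: x=1 → posterior Dirichlet(2, 8, 11/4)
obs 4: x=2 → posterior Dirichlet(2, 8, 15/4)
obs 5: x=1 → posterior Dirichlet(2, 9, 15/4)
obs 6: x=0 → posterior Dirichlet(3, 9, 15/4)
obs 7: x=1 → posterior Dirichlet(3, 10, 15/4)
obs 8: x=2 → posterior Dirichlet(3, 10, 19/4)
obs 9: x=0 → posterior Dirichlet(4, 10, 19/4)
obs 10: x=2 → posterior Dirichlet(4, 10, 23/4)
obs 11: x=2 → posterior Dirichlet(4, 10, 27/4)
obs 12: x=1 → posterior Dirichlet(4, 11, 27/4)
obs 13: x=0 → posterior Dirichlet(5, 11, 27/4)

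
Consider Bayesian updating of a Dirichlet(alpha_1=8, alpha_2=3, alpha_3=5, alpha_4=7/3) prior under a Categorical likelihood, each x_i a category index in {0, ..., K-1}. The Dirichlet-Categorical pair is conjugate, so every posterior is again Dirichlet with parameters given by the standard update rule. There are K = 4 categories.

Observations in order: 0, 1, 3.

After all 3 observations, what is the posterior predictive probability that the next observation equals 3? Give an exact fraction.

5/32

obs 1: x=0 → posterior Dirichlet(9, 3, 5, 7/3)
obs 2: x=1 → posterior Dirichlet(9, 4, 5, 7/3)
obs 3: x=3 → posterior Dirichlet(9, 4, 5, 10/3)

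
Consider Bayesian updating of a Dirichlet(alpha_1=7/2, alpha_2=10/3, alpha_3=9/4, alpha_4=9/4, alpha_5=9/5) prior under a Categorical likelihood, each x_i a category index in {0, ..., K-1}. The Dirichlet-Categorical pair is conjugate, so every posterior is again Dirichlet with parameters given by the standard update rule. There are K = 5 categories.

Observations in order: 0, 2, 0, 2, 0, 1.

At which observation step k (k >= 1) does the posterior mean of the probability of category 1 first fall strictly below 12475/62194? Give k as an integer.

k = 4

obs 1: x=0 → posterior Dirichlet(9/2, 10/3, 9/4, 9/4, 9/5)
obs 2: x=2 → posterior Dirichlet(9/2, 10/3, 13/4, 9/4, 9/5)
obs 3: x=0 → posterior Dirichlet(11/2, 10/3, 13/4, 9/4, 9/5)
obs 4: x=2 → posterior Dirichlet(11/2, 10/3, 17/4, 9/4, 9/5)
obs 5: x=0 → posterior Dirichlet(13/2, 10/3, 17/4, 9/4, 9/5)
obs 6: x=1 → posterior Dirichlet(13/2, 13/3, 17/4, 9/4, 9/5)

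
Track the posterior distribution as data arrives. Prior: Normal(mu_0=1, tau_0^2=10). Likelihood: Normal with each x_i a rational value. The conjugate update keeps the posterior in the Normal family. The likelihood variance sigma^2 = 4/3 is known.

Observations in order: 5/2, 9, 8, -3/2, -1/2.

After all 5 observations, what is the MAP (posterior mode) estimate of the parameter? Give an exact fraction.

529/154

obs 1: x=5/2 → posterior Normal(79/34, 20/17)
obs 2: x=9 → posterior Normal(349/64, 5/8)
obs 3: x=8 → posterior Normal(589/94, 20/47)
obs 4: x=-3/2 → posterior Normal(136/31, 10/31)
obs 5: x=-1/2 → posterior Normal(529/154, 20/77)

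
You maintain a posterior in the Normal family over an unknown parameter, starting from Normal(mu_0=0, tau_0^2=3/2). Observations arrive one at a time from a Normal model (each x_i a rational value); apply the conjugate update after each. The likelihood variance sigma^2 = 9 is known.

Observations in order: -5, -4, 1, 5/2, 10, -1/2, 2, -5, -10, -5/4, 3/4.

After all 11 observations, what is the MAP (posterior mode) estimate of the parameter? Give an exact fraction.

obs 1: x=-5 → posterior Normal(-5/7, 9/7)
obs 2: x=-4 → posterior Normal(-9/8, 9/8)
obs 3: x=1 → posterior Normal(-8/9, 1)
obs 4: x=5/2 → posterior Normal(-11/20, 9/10)
obs 5: x=10 → posterior Normal(9/22, 9/11)
obs 6: x=-1/2 → posterior Normal(1/3, 3/4)
obs 7: x=2 → posterior Normal(6/13, 9/13)
obs 8: x=-5 → posterior Normal(1/14, 9/14)
obs 9: x=-10 → posterior Normal(-3/5, 3/5)
obs 10: x=-5/4 → posterior Normal(-41/64, 9/16)
obs 11: x=3/4 → posterior Normal(-19/34, 9/17)

-19/34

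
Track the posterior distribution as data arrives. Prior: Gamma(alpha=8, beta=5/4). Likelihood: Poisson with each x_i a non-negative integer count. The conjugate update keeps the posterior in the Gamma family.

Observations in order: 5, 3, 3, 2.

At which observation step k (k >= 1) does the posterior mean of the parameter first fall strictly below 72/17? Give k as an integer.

k = 4

obs 1: x=5 → posterior Gamma(13, 9/4)
obs 2: x=3 → posterior Gamma(16, 13/4)
obs 3: x=3 → posterior Gamma(19, 17/4)
obs 4: x=2 → posterior Gamma(21, 21/4)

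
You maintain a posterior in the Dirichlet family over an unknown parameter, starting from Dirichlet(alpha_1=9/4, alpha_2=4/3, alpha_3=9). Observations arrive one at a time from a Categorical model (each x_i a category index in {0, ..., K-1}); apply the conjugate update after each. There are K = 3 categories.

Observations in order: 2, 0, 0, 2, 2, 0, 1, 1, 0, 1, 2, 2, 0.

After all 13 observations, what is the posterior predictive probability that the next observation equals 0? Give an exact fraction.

87/307

obs 1: x=2 → posterior Dirichlet(9/4, 4/3, 10)
obs 2: x=0 → posterior Dirichlet(13/4, 4/3, 10)
obs 3: x=0 → posterior Dirichlet(17/4, 4/3, 10)
obs 4: x=2 → posterior Dirichlet(17/4, 4/3, 11)
obs 5: x=2 → posterior Dirichlet(17/4, 4/3, 12)
obs 6: x=0 → posterior Dirichlet(21/4, 4/3, 12)
obs 7: x=1 → posterior Dirichlet(21/4, 7/3, 12)
obs 8: x=1 → posterior Dirichlet(21/4, 10/3, 12)
obs 9: x=0 → posterior Dirichlet(25/4, 10/3, 12)
obs 10: x=1 → posterior Dirichlet(25/4, 13/3, 12)
obs 11: x=2 → posterior Dirichlet(25/4, 13/3, 13)
obs 12: x=2 → posterior Dirichlet(25/4, 13/3, 14)
obs 13: x=0 → posterior Dirichlet(29/4, 13/3, 14)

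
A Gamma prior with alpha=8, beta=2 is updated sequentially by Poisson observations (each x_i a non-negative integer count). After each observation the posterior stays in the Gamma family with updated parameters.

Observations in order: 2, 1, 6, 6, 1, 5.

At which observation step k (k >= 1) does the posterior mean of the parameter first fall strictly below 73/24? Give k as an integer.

obs 1: x=2 → posterior Gamma(10, 3)
obs 2: x=1 → posterior Gamma(11, 4)
obs 3: x=6 → posterior Gamma(17, 5)
obs 4: x=6 → posterior Gamma(23, 6)
obs 5: x=1 → posterior Gamma(24, 7)
obs 6: x=5 → posterior Gamma(29, 8)

k = 2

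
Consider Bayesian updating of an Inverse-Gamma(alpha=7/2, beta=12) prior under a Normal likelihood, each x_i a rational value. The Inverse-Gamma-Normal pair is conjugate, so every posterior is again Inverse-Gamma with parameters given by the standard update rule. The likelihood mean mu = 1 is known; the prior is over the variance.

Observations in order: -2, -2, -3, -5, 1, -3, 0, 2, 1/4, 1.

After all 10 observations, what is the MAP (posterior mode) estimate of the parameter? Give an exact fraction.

1801/304

obs 1: x=-2 → posterior Inverse-Gamma(4, 33/2)
obs 2: x=-2 → posterior Inverse-Gamma(9/2, 21)
obs 3: x=-3 → posterior Inverse-Gamma(5, 29)
obs 4: x=-5 → posterior Inverse-Gamma(11/2, 47)
obs 5: x=1 → posterior Inverse-Gamma(6, 47)
obs 6: x=-3 → posterior Inverse-Gamma(13/2, 55)
obs 7: x=0 → posterior Inverse-Gamma(7, 111/2)
obs 8: x=2 → posterior Inverse-Gamma(15/2, 56)
obs 9: x=1/4 → posterior Inverse-Gamma(8, 1801/32)
obs 10: x=1 → posterior Inverse-Gamma(17/2, 1801/32)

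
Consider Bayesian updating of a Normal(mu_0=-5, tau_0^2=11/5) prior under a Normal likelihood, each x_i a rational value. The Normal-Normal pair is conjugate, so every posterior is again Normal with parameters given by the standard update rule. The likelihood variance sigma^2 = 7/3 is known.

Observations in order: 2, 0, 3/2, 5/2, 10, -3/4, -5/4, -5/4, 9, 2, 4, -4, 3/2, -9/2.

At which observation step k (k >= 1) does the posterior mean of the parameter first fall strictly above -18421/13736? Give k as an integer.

k = 2

obs 1: x=2 → posterior Normal(-109/68, 77/68)
obs 2: x=0 → posterior Normal(-109/101, 77/101)
obs 3: x=3/2 → posterior Normal(-119/268, 77/134)
obs 4: x=5/2 → posterior Normal(23/167, 77/167)
obs 5: x=10 → posterior Normal(353/200, 77/200)
obs 6: x=-3/4 → posterior Normal(1313/932, 77/233)
obs 7: x=-5/4 → posterior Normal(41/38, 11/38)
obs 8: x=-5/4 → posterior Normal(983/1196, 77/299)
obs 9: x=9 → posterior Normal(2171/1328, 77/332)
obs 10: x=2 → posterior Normal(487/292, 77/365)
obs 11: x=4 → posterior Normal(2963/1592, 77/398)
obs 12: x=-4 → posterior Normal(2435/1724, 77/431)
obs 13: x=3/2 → posterior Normal(2633/1856, 77/464)
obs 14: x=-9/2 → posterior Normal(2039/1988, 11/71)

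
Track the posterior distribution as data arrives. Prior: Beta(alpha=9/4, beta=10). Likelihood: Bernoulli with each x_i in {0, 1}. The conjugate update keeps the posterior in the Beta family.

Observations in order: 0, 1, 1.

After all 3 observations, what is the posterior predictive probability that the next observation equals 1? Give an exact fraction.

17/61

obs 1: x=0 → posterior Beta(9/4, 11)
obs 2: x=1 → posterior Beta(13/4, 11)
obs 3: x=1 → posterior Beta(17/4, 11)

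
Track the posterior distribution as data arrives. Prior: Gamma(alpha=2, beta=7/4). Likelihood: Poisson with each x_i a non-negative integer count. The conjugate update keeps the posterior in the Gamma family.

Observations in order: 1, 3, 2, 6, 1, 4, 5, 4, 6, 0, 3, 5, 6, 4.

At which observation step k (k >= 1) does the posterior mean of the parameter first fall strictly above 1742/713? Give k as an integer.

obs 1: x=1 → posterior Gamma(3, 11/4)
obs 2: x=3 → posterior Gamma(6, 15/4)
obs 3: x=2 → posterior Gamma(8, 19/4)
obs 4: x=6 → posterior Gamma(14, 23/4)
obs 5: x=1 → posterior Gamma(15, 27/4)
obs 6: x=4 → posterior Gamma(19, 31/4)
obs 7: x=5 → posterior Gamma(24, 35/4)
obs 8: x=4 → posterior Gamma(28, 39/4)
obs 9: x=6 → posterior Gamma(34, 43/4)
obs 10: x=0 → posterior Gamma(34, 47/4)
obs 11: x=3 → posterior Gamma(37, 51/4)
obs 12: x=5 → posterior Gamma(42, 55/4)
obs 13: x=6 → posterior Gamma(48, 59/4)
obs 14: x=4 → posterior Gamma(52, 63/4)

k = 6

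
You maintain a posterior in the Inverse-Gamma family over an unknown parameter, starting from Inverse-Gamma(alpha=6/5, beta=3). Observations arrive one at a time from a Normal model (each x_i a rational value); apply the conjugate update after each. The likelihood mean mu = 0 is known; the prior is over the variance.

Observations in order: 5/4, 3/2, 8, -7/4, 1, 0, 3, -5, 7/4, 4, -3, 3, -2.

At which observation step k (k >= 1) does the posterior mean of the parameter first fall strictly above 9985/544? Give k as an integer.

obs 1: x=5/4 → posterior Inverse-Gamma(17/10, 121/32)
obs 2: x=3/2 → posterior Inverse-Gamma(11/5, 157/32)
obs 3: x=8 → posterior Inverse-Gamma(27/10, 1181/32)
obs 4: x=-7/4 → posterior Inverse-Gamma(16/5, 615/16)
obs 5: x=1 → posterior Inverse-Gamma(37/10, 623/16)
obs 6: x=0 → posterior Inverse-Gamma(21/5, 623/16)
obs 7: x=3 → posterior Inverse-Gamma(47/10, 695/16)
obs 8: x=-5 → posterior Inverse-Gamma(26/5, 895/16)
obs 9: x=7/4 → posterior Inverse-Gamma(57/10, 1839/32)
obs 10: x=4 → posterior Inverse-Gamma(31/5, 2095/32)
obs 11: x=-3 → posterior Inverse-Gamma(67/10, 2239/32)
obs 12: x=3 → posterior Inverse-Gamma(36/5, 2383/32)
obs 13: x=-2 → posterior Inverse-Gamma(77/10, 2447/32)

k = 3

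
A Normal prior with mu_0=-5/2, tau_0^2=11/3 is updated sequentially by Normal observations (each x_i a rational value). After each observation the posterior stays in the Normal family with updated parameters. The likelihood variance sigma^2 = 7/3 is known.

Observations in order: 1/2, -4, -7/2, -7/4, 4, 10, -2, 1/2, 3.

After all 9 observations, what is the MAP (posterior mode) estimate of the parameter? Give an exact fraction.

227/424

obs 1: x=1/2 → posterior Normal(-2/3, 77/54)
obs 2: x=-4 → posterior Normal(-56/29, 77/87)
obs 3: x=-7/2 → posterior Normal(-189/80, 77/120)
obs 4: x=-7/4 → posterior Normal(-455/204, 77/153)
obs 5: x=4 → posterior Normal(-9/8, 77/186)
obs 6: x=10 → posterior Normal(161/292, 77/219)
obs 7: x=-2 → posterior Normal(73/336, 11/36)
obs 8: x=1/2 → posterior Normal(1/4, 77/285)
obs 9: x=3 → posterior Normal(227/424, 77/318)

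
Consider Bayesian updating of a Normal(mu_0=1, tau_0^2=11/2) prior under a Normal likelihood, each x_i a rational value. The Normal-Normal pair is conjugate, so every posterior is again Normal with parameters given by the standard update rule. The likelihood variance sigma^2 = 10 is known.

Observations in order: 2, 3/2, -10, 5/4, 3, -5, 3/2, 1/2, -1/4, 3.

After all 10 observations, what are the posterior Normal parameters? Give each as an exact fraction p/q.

obs 1: x=2 → posterior Normal(42/31, 110/31)
obs 2: x=3/2 → posterior Normal(39/28, 55/21)
obs 3: x=-10 → posterior Normal(-103/106, 110/53)
obs 4: x=5/4 → posterior Normal(-151/256, 55/32)
obs 5: x=3 → posterior Normal(-19/300, 22/15)
obs 6: x=-5 → posterior Normal(-239/344, 55/43)
obs 7: x=3/2 → posterior Normal(-173/388, 110/97)
obs 8: x=1/2 → posterior Normal(-151/432, 55/54)
obs 9: x=-1/4 → posterior Normal(-81/238, 110/119)
obs 10: x=3 → posterior Normal(-3/52, 11/13)

mu_0=-3/52, tau_0^2=11/13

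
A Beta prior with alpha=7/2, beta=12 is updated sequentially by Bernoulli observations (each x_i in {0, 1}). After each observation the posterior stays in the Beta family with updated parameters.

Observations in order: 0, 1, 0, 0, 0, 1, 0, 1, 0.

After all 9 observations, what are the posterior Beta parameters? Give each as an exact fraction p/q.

alpha=13/2, beta=18

obs 1: x=0 → posterior Beta(7/2, 13)
obs 2: x=1 → posterior Beta(9/2, 13)
obs 3: x=0 → posterior Beta(9/2, 14)
obs 4: x=0 → posterior Beta(9/2, 15)
obs 5: x=0 → posterior Beta(9/2, 16)
obs 6: x=1 → posterior Beta(11/2, 16)
obs 7: x=0 → posterior Beta(11/2, 17)
obs 8: x=1 → posterior Beta(13/2, 17)
obs 9: x=0 → posterior Beta(13/2, 18)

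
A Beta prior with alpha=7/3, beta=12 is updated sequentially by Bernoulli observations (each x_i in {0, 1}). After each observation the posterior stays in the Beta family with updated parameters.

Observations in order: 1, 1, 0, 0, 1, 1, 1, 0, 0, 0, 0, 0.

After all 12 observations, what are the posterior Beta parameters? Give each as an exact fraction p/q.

alpha=22/3, beta=19

obs 1: x=1 → posterior Beta(10/3, 12)
obs 2: x=1 → posterior Beta(13/3, 12)
obs 3: x=0 → posterior Beta(13/3, 13)
obs 4: x=0 → posterior Beta(13/3, 14)
obs 5: x=1 → posterior Beta(16/3, 14)
obs 6: x=1 → posterior Beta(19/3, 14)
obs 7: x=1 → posterior Beta(22/3, 14)
obs 8: x=0 → posterior Beta(22/3, 15)
obs 9: x=0 → posterior Beta(22/3, 16)
obs 10: x=0 → posterior Beta(22/3, 17)
obs 11: x=0 → posterior Beta(22/3, 18)
obs 12: x=0 → posterior Beta(22/3, 19)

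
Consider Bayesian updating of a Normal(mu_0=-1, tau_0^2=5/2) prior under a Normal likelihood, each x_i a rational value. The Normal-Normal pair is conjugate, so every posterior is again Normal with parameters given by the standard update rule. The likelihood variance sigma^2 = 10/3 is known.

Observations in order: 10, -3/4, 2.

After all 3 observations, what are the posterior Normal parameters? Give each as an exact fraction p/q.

mu_0=119/52, tau_0^2=10/13

obs 1: x=10 → posterior Normal(26/7, 10/7)
obs 2: x=-3/4 → posterior Normal(19/8, 1)
obs 3: x=2 → posterior Normal(119/52, 10/13)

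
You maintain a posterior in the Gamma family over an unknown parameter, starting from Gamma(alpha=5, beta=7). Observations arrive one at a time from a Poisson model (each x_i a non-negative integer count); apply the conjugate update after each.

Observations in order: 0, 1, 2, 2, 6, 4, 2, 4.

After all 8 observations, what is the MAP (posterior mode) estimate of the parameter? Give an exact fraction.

obs 1: x=0 → posterior Gamma(5, 8)
obs 2: x=1 → posterior Gamma(6, 9)
obs 3: x=2 → posterior Gamma(8, 10)
obs 4: x=2 → posterior Gamma(10, 11)
obs 5: x=6 → posterior Gamma(16, 12)
obs 6: x=4 → posterior Gamma(20, 13)
obs 7: x=2 → posterior Gamma(22, 14)
obs 8: x=4 → posterior Gamma(26, 15)

5/3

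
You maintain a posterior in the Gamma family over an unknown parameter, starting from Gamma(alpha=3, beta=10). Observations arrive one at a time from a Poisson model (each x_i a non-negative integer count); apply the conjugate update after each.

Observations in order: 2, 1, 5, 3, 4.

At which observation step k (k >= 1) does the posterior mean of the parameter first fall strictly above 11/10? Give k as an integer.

k = 5

obs 1: x=2 → posterior Gamma(5, 11)
obs 2: x=1 → posterior Gamma(6, 12)
obs 3: x=5 → posterior Gamma(11, 13)
obs 4: x=3 → posterior Gamma(14, 14)
obs 5: x=4 → posterior Gamma(18, 15)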